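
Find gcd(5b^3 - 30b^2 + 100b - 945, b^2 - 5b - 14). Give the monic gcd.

b - 7

Euclidean algorithm in ℚ[b]:
  5b^3 - 30b^2 + 100b - 945 = (5b - 5)(b^2 - 5b - 14) + (145b - 1015)
  b^2 - 5b - 14 = ((1/145)b + 2/145)(145b - 1015) + (0)
Last nonzero remainder: 145b - 1015. Dividing through by 145 gives the monic gcd b - 7.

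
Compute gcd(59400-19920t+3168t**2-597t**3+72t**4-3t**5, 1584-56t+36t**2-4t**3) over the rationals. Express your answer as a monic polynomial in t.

-396+14t-9t**2+t**3

By polynomial division,
  -3t**5+72t**4-597t**3+3168t**2-19920t+59400 = ((3/4)t**2-(45/4)t+75/2)(-4t**3+36t**2-56t+1584) + (0)
Last nonzero remainder: -4t**3+36t**2-56t+1584. Dividing through by -4 gives the monic gcd t**3-9t**2+14t-396.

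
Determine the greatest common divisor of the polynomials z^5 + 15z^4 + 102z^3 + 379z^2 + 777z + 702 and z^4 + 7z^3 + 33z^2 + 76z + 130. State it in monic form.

Repeated division with remainder:
  z^5 + 15z^4 + 102z^3 + 379z^2 + 777z + 702 = (z + 8)(z^4 + 7z^3 + 33z^2 + 76z + 130) + (13z^3 + 39z^2 + 39z - 338)
  z^4 + 7z^3 + 33z^2 + 76z + 130 = ((1/13)z + 4/13)(13z^3 + 39z^2 + 39z - 338) + (18z^2 + 90z + 234)
  13z^3 + 39z^2 + 39z - 338 = ((13/18)z - 13/9)(18z^2 + 90z + 234) + (0)
Last nonzero remainder: 18z^2 + 90z + 234. Dividing through by 18 gives the monic gcd z^2 + 5z + 13.

z^2 + 5z + 13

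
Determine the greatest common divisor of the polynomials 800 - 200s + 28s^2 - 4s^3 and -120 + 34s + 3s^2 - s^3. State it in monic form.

-5 + s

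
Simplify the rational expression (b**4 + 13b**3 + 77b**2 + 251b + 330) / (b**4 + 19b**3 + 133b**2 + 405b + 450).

(b**2 + 5b + 22)/(b**2 + 11b + 30)

Apply the Euclidean algorithm:
  b**4 + 13b**3 + 77b**2 + 251b + 330 = (b**4 + 19b**3 + 133b**2 + 405b + 450) + (−6b**3 − 56b**2 − 154b − 120)
  b**4 + 19b**3 + 133b**2 + 405b + 450 = (−(1/6)b − 29/18)(−6b**3 − 56b**2 − 154b − 120) + ((154/9)b**2 + (1232/9)b + 770/3)
  −6b**3 − 56b**2 − 154b − 120 = (−(27/77)b − 36/77)((154/9)b**2 + (1232/9)b + 770/3) + (0)
Last nonzero remainder: (154/9)b**2 + (1232/9)b + 770/3. Dividing through by 154/9 gives the monic gcd b**2 + 8b + 15.
Cancel b**2 + 8b + 15 from numerator and denominator to get the reduced form.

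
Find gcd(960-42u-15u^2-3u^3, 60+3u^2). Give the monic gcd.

Euclidean algorithm in ℚ[u]:
  -3u^3-15u^2-42u+960 = (-u-5)(3u^2+60) + (18u+1260)
  3u^2+60 = ((1/6)u-35/3)(18u+1260) + (14760)
  18u+1260 = ((1/820)u+7/82)(14760) + (0)
The last nonzero remainder is the constant 14760, so the polynomials are coprime and gcd = 1.

1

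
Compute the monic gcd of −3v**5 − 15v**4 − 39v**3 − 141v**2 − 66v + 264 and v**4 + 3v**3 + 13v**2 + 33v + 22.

v**3 + 2v**2 + 11v + 22

Repeated division with remainder:
  −3v**5 − 15v**4 − 39v**3 − 141v**2 − 66v + 264 = (−3v − 6)(v**4 + 3v**3 + 13v**2 + 33v + 22) + (18v**3 + 36v**2 + 198v + 396)
  v**4 + 3v**3 + 13v**2 + 33v + 22 = ((1/18)v + 1/18)(18v**3 + 36v**2 + 198v + 396) + (0)
Last nonzero remainder: 18v**3 + 36v**2 + 198v + 396. Dividing through by 18 gives the monic gcd v**3 + 2v**2 + 11v + 22.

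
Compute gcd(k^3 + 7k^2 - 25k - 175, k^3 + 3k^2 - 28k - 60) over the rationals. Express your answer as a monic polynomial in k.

k - 5

By polynomial division,
  k^3 + 7k^2 - 25k - 175 = (k^3 + 3k^2 - 28k - 60) + (4k^2 + 3k - 115)
  k^3 + 3k^2 - 28k - 60 = ((1/4)k + 9/16)(4k^2 + 3k - 115) + (-(15/16)k + 75/16)
  4k^2 + 3k - 115 = (-(64/15)k - 368/15)(-(15/16)k + 75/16) + (0)
Last nonzero remainder: -(15/16)k + 75/16. Dividing through by -15/16 gives the monic gcd k - 5.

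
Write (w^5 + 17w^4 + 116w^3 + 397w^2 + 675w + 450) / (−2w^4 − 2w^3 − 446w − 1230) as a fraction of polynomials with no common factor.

(−w^3 − 9w^2 − 29w − 30)/(2w^2 − 14w + 82)

By polynomial division,
  w^5 + 17w^4 + 116w^3 + 397w^2 + 675w + 450 = (−(1/2)w − 8)(−2w^4 − 2w^3 − 446w − 1230) + (100w^3 + 174w^2 − 3508w − 9390)
  −2w^4 − 2w^3 − 446w − 1230 = (−(1/50)w + 37/2500)(100w^3 + 174w^2 − 3508w − 9390) + (−(90919/1250)w^2 − (363676/625)w − 272757/250)
  100w^3 + 174w^2 − 3508w − 9390 = (−(125000/90919)w + 782500/90919)(−(90919/1250)w^2 − (363676/625)w − 272757/250) + (0)
Last nonzero remainder: −(90919/1250)w^2 − (363676/625)w − 272757/250. Dividing through by −90919/1250 gives the monic gcd w^2 + 8w + 15.
Cancel w^2 + 8w + 15 from numerator and denominator to get the reduced form.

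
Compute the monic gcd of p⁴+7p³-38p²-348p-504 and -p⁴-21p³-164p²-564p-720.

p²+12p+36

Apply the Euclidean algorithm:
  p⁴+7p³-38p²-348p-504 = (-1)(-p⁴-21p³-164p²-564p-720) + (-14p³-202p²-912p-1224)
  -p⁴-21p³-164p²-564p-720 = ((1/14)p+23/49)(-14p³-202p²-912p-1224) + (-(198/49)p²-(2376/49)p-7128/49)
  -14p³-202p²-912p-1224 = ((343/99)p+833/99)(-(198/49)p²-(2376/49)p-7128/49) + (0)
Last nonzero remainder: -(198/49)p²-(2376/49)p-7128/49. Dividing through by -198/49 gives the monic gcd p²+12p+36.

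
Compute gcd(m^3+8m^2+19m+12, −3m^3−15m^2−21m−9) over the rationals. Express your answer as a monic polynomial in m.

Repeated division with remainder:
  m^3+8m^2+19m+12 = (−1/3)(−3m^3−15m^2−21m−9) + (3m^2+12m+9)
  −3m^3−15m^2−21m−9 = (−m−1)(3m^2+12m+9) + (0)
Last nonzero remainder: 3m^2+12m+9. Dividing through by 3 gives the monic gcd m^2+4m+3.

m^2+4m+3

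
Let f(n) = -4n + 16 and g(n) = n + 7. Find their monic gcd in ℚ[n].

1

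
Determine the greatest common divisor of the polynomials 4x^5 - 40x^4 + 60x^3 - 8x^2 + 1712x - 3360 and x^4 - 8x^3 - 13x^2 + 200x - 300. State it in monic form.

Repeated division with remainder:
  4x^5 - 40x^4 + 60x^3 - 8x^2 + 1712x - 3360 = (4x - 8)(x^4 - 8x^3 - 13x^2 + 200x - 300) + (48x^3 - 912x^2 + 4512x - 5760)
  x^4 - 8x^3 - 13x^2 + 200x - 300 = ((1/48)x + 11/48)(48x^3 - 912x^2 + 4512x - 5760) + (102x^2 - 714x + 1020)
  48x^3 - 912x^2 + 4512x - 5760 = ((8/17)x - 96/17)(102x^2 - 714x + 1020) + (0)
Last nonzero remainder: 102x^2 - 714x + 1020. Dividing through by 102 gives the monic gcd x^2 - 7x + 10.

x^2 - 7x + 10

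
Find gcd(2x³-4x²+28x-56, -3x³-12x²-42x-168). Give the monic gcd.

Euclidean algorithm in ℚ[x]:
  2x³-4x²+28x-56 = (-2/3)(-3x³-12x²-42x-168) + (-12x²-168)
  -3x³-12x²-42x-168 = ((1/4)x+1)(-12x²-168) + (0)
Last nonzero remainder: -12x²-168. Dividing through by -12 gives the monic gcd x²+14.

x²+14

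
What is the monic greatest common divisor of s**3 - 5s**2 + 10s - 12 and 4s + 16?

1

Repeated division with remainder:
  s**3 - 5s**2 + 10s - 12 = ((1/4)s**2 - (9/4)s + 23/2)(4s + 16) + (-196)
  4s + 16 = (-(1/49)s - 4/49)(-196) + (0)
The last nonzero remainder is the constant -196, so the polynomials are coprime and gcd = 1.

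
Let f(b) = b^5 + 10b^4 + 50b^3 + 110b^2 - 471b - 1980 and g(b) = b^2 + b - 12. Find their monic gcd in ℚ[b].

b^2 + b - 12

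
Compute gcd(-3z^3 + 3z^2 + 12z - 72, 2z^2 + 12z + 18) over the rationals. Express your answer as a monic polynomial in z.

By polynomial division,
  -3z^3 + 3z^2 + 12z - 72 = (-(3/2)z + 21/2)(2z^2 + 12z + 18) + (-87z - 261)
  2z^2 + 12z + 18 = (-(2/87)z - 2/29)(-87z - 261) + (0)
Last nonzero remainder: -87z - 261. Dividing through by -87 gives the monic gcd z + 3.

z + 3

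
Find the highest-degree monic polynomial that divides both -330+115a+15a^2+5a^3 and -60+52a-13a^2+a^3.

-2+a

Euclidean algorithm in ℚ[a]:
  5a^3+15a^2+115a-330 = (5)(a^3-13a^2+52a-60) + (80a^2-145a-30)
  a^3-13a^2+52a-60 = ((1/80)a-179/1280)(80a^2-145a-30) + ((8217/256)a-8217/128)
  80a^2-145a-30 = ((20480/8217)a+1280/2739)((8217/256)a-8217/128) + (0)
Last nonzero remainder: (8217/256)a-8217/128. Dividing through by 8217/256 gives the monic gcd a-2.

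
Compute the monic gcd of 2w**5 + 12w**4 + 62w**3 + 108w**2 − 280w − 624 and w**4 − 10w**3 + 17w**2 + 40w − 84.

Repeated division with remainder:
  2w**5 + 12w**4 + 62w**3 + 108w**2 − 280w − 624 = (2w + 32)(w**4 − 10w**3 + 17w**2 + 40w − 84) + (348w**3 − 516w**2 − 1392w + 2064)
  w**4 − 10w**3 + 17w**2 + 40w − 84 = ((1/348)w − 247/10092)(348w**3 − 516w**2 − 1392w + 2064) + ((7040/841)w**2 − 28160/841)
  348w**3 − 516w**2 − 1392w + 2064 = ((73167/1760)w − 108489/1760)((7040/841)w**2 − 28160/841) + (0)
Last nonzero remainder: (7040/841)w**2 − 28160/841. Dividing through by 7040/841 gives the monic gcd w**2 − 4.

w**2 − 4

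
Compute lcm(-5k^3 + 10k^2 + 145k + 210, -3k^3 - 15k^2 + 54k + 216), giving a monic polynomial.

Euclidean algorithm in ℚ[k]:
  -5k^3 + 10k^2 + 145k + 210 = (5/3)(-3k^3 - 15k^2 + 54k + 216) + (35k^2 + 55k - 150)
  -3k^3 - 15k^2 + 54k + 216 = (-(3/35)k - 72/245)(35k^2 + 55k - 150) + ((2808/49)k + 8424/49)
  35k^2 + 55k - 150 = ((1715/2808)k - 1225/1404)((2808/49)k + 8424/49) + (0)
Last nonzero remainder: (2808/49)k + 8424/49. Dividing through by 2808/49 gives the monic gcd k + 3.
Then lcm(f, g) = f·g / gcd(f, g); expanding and making the result monic gives the answer.

k^5 - 57k^3 - 52k^2 + 612k + 1008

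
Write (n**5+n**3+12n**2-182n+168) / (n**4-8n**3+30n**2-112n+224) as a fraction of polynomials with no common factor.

(n**3-13n+12)/(n**2-8n+16)

Apply the Euclidean algorithm:
  n**5+n**3+12n**2-182n+168 = (n+8)(n**4-8n**3+30n**2-112n+224) + (35n**3-116n**2+490n-1624)
  n**4-8n**3+30n**2-112n+224 = ((1/35)n-164/1225)(35n**3-116n**2+490n-1624) + ((576/1225)n**2+1152/175)
  35n**3-116n**2+490n-1624 = ((42875/576)n-35525/144)((576/1225)n**2+1152/175) + (0)
Last nonzero remainder: (576/1225)n**2+1152/175. Dividing through by 576/1225 gives the monic gcd n**2+14.
Cancel n**2+14 from numerator and denominator to get the reduced form.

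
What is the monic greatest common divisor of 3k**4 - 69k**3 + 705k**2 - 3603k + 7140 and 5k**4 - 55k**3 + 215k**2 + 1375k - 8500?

Apply the Euclidean algorithm:
  3k**4 - 69k**3 + 705k**2 - 3603k + 7140 = (3/5)(5k**4 - 55k**3 + 215k**2 + 1375k - 8500) + (-36k**3 + 576k**2 - 4428k + 12240)
  5k**4 - 55k**3 + 215k**2 + 1375k - 8500 = (-(5/36)k - 25/36)(-36k**3 + 576k**2 - 4428k + 12240) + (0)
Last nonzero remainder: -36k**3 + 576k**2 - 4428k + 12240. Dividing through by -36 gives the monic gcd k**3 - 16k**2 + 123k - 340.

k**3 - 16k**2 + 123k - 340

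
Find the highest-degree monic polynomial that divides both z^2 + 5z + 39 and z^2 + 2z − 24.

1

By polynomial division,
  z^2 + 5z + 39 = (z^2 + 2z − 24) + (3z + 63)
  z^2 + 2z − 24 = ((1/3)z − 19/3)(3z + 63) + (375)
  3z + 63 = ((1/125)z + 21/125)(375) + (0)
The last nonzero remainder is the constant 375, so the polynomials are coprime and gcd = 1.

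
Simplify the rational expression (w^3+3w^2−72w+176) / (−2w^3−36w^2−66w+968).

By polynomial division,
  w^3+3w^2−72w+176 = (−1/2)(−2w^3−36w^2−66w+968) + (−15w^2−105w+660)
  −2w^3−36w^2−66w+968 = ((2/15)w+22/15)(−15w^2−105w+660) + (0)
Last nonzero remainder: −15w^2−105w+660. Dividing through by −15 gives the monic gcd w^2+7w−44.
Cancel w^2+7w−44 from numerator and denominator to get the reduced form.

(−w+4)/(2w+22)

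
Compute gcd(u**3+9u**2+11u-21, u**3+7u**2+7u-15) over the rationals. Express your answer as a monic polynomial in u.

Euclidean algorithm in ℚ[u]:
  u**3+9u**2+11u-21 = (u**3+7u**2+7u-15) + (2u**2+4u-6)
  u**3+7u**2+7u-15 = ((1/2)u+5/2)(2u**2+4u-6) + (0)
Last nonzero remainder: 2u**2+4u-6. Dividing through by 2 gives the monic gcd u**2+2u-3.

u**2+2u-3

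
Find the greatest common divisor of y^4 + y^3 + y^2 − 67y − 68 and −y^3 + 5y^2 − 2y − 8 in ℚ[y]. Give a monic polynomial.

y^2 − 3y − 4

Euclidean algorithm in ℚ[y]:
  y^4 + y^3 + y^2 − 67y − 68 = (−y − 6)(−y^3 + 5y^2 − 2y − 8) + (29y^2 − 87y − 116)
  −y^3 + 5y^2 − 2y − 8 = (−(1/29)y + 2/29)(29y^2 − 87y − 116) + (0)
Last nonzero remainder: 29y^2 − 87y − 116. Dividing through by 29 gives the monic gcd y^2 − 3y − 4.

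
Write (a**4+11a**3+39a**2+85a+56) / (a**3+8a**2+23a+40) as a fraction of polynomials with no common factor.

Repeated division with remainder:
  a**4+11a**3+39a**2+85a+56 = (a+3)(a**3+8a**2+23a+40) + (-8a**2-24a-64)
  a**3+8a**2+23a+40 = (-(1/8)a-5/8)(-8a**2-24a-64) + (0)
Last nonzero remainder: -8a**2-24a-64. Dividing through by -8 gives the monic gcd a**2+3a+8.
Cancel a**2+3a+8 from numerator and denominator to get the reduced form.

(a**2+8a+7)/(a+5)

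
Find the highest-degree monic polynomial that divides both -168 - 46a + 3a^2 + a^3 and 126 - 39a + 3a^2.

-7 + a

By polynomial division,
  a^3 + 3a^2 - 46a - 168 = ((1/3)a + 16/3)(3a^2 - 39a + 126) + (120a - 840)
  3a^2 - 39a + 126 = ((1/40)a - 3/20)(120a - 840) + (0)
Last nonzero remainder: 120a - 840. Dividing through by 120 gives the monic gcd a - 7.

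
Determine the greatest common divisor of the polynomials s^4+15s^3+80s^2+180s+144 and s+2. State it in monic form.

s+2

By polynomial division,
  s^4+15s^3+80s^2+180s+144 = (s^3+13s^2+54s+72)(s+2) + (0)
The last nonzero remainder s+2 is already monic.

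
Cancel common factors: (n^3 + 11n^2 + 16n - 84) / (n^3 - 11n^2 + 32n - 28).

By polynomial division,
  n^3 + 11n^2 + 16n - 84 = (n^3 - 11n^2 + 32n - 28) + (22n^2 - 16n - 56)
  n^3 - 11n^2 + 32n - 28 = ((1/22)n - 113/242)(22n^2 - 16n - 56) + ((3276/121)n - 6552/121)
  22n^2 - 16n - 56 = ((1331/1638)n + 121/117)((3276/121)n - 6552/121) + (0)
Last nonzero remainder: (3276/121)n - 6552/121. Dividing through by 3276/121 gives the monic gcd n - 2.
Cancel n - 2 from numerator and denominator to get the reduced form.

(n^2 + 13n + 42)/(n^2 - 9n + 14)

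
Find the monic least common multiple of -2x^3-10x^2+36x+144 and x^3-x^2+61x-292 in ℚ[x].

Euclidean algorithm in ℚ[x]:
  -2x^3-10x^2+36x+144 = (-2)(x^3-x^2+61x-292) + (-12x^2+158x-440)
  x^3-x^2+61x-292 = (-(1/12)x-73/72)(-12x^2+158x-440) + ((6643/36)x-6643/9)
  -12x^2+158x-440 = (-(432/6643)x+3960/6643)((6643/36)x-6643/9) + (0)
Last nonzero remainder: (6643/36)x-6643/9. Dividing through by 6643/36 gives the monic gcd x-4.
Then lcm(f, g) = f·g / gcd(f, g); expanding and making the result monic gives the answer.

x^5+8x^4+70x^3+239x^2-1530x-5256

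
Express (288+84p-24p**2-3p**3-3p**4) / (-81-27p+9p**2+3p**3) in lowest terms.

Repeated division with remainder:
  -3p**4-3p**3-24p**2+84p+288 = (-p+2)(3p**3+9p**2-27p-81) + (-69p**2+57p+450)
  3p**3+9p**2-27p-81 = (-(1/23)p-88/529)(-69p**2+57p+450) + ((1083/529)p-3249/529)
  -69p**2+57p+450 = (-(12167/361)p-26450/361)((1083/529)p-3249/529) + (0)
Last nonzero remainder: (1083/529)p-3249/529. Dividing through by 1083/529 gives the monic gcd p-3.
Cancel p-3 from numerator and denominator to get the reduced form.

(-32-20p-4p**2-p**3)/(9+6p+p**2)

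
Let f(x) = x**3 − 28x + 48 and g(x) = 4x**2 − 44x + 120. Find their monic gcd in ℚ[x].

1

By polynomial division,
  x**3 − 28x + 48 = ((1/4)x + 11/4)(4x**2 − 44x + 120) + (63x − 282)
  4x**2 − 44x + 120 = ((4/63)x − 548/1323)(63x − 282) + (1408/441)
  63x − 282 = ((27783/1408)x − 62181/704)(1408/441) + (0)
The last nonzero remainder is the constant 1408/441, so the polynomials are coprime and gcd = 1.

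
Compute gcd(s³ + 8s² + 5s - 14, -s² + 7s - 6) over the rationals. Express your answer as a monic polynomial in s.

s - 1

Euclidean algorithm in ℚ[s]:
  s³ + 8s² + 5s - 14 = (-s - 15)(-s² + 7s - 6) + (104s - 104)
  -s² + 7s - 6 = (-(1/104)s + 3/52)(104s - 104) + (0)
Last nonzero remainder: 104s - 104. Dividing through by 104 gives the monic gcd s - 1.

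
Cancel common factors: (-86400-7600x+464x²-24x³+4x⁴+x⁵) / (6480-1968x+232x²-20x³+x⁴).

(80+18x+x²)/(-6+x)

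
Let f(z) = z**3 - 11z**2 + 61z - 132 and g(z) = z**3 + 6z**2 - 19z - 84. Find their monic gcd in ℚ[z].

z - 4

Repeated division with remainder:
  z**3 - 11z**2 + 61z - 132 = (z**3 + 6z**2 - 19z - 84) + (-17z**2 + 80z - 48)
  z**3 + 6z**2 - 19z - 84 = (-(1/17)z - 182/289)(-17z**2 + 80z - 48) + ((8253/289)z - 33012/289)
  -17z**2 + 80z - 48 = (-(4913/8253)z + 1156/2751)((8253/289)z - 33012/289) + (0)
Last nonzero remainder: (8253/289)z - 33012/289. Dividing through by 8253/289 gives the monic gcd z - 4.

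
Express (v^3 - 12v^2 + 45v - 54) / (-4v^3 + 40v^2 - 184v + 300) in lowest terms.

(-v^2 + 9v - 18)/(4v^2 - 28v + 100)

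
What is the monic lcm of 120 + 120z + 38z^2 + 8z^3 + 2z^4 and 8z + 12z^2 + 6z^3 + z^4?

Euclidean algorithm in ℚ[z]:
  2z^4 + 8z^3 + 38z^2 + 120z + 120 = (2)(z^4 + 6z^3 + 12z^2 + 8z) + (−4z^3 + 14z^2 + 104z + 120)
  z^4 + 6z^3 + 12z^2 + 8z = (−(1/4)z − 19/8)(−4z^3 + 14z^2 + 104z + 120) + ((285/4)z^2 + 285z + 285)
  −4z^3 + 14z^2 + 104z + 120 = (−(16/285)z + 8/19)((285/4)z^2 + 285z + 285) + (0)
Last nonzero remainder: (285/4)z^2 + 285z + 285. Dividing through by 285/4 gives the monic gcd z^2 + 4z + 4.
Then lcm(f, g) = f·g / gcd(f, g); expanding and making the result monic gives the answer.

120z + 180z^2 + 98z^3 + 27z^4 + 6z^5 + z^6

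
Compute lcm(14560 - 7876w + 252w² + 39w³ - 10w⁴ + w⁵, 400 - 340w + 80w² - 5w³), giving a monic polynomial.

-58240 + 46064w - 8884w² + 96w³ + 79w⁴ - 14w⁵ + w⁶

Apply the Euclidean algorithm:
  w⁵ - 10w⁴ + 39w³ + 252w² - 7876w + 14560 = (-(1/5)w² - (6/5)w - 67/5)(-5w³ + 80w² - 340w + 400) + (996w² - 11952w + 19920)
  -5w³ + 80w² - 340w + 400 = (-(5/996)w + 5/249)(996w² - 11952w + 19920) + (0)
Last nonzero remainder: 996w² - 11952w + 19920. Dividing through by 996 gives the monic gcd w² - 12w + 20.
Then lcm(f, g) = f·g / gcd(f, g); expanding and making the result monic gives the answer.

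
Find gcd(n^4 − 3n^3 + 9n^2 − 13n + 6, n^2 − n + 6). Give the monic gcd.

n^2 − n + 6

Repeated division with remainder:
  n^4 − 3n^3 + 9n^2 − 13n + 6 = (n^2 − 2n + 1)(n^2 − n + 6) + (0)
The last nonzero remainder n^2 − n + 6 is already monic.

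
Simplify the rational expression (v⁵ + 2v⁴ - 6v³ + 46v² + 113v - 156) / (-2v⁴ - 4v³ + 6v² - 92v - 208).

(-v² - 2v + 3)/(2v + 4)

Euclidean algorithm in ℚ[v]:
  v⁵ + 2v⁴ - 6v³ + 46v² + 113v - 156 = (-(1/2)v)(-2v⁴ - 4v³ + 6v² - 92v - 208) + (-3v³ + 9v - 156)
  -2v⁴ - 4v³ + 6v² - 92v - 208 = ((2/3)v + 4/3)(-3v³ + 9v - 156) + (0)
Last nonzero remainder: -3v³ + 9v - 156. Dividing through by -3 gives the monic gcd v³ - 3v + 52.
Cancel v³ - 3v + 52 from numerator and denominator to get the reduced form.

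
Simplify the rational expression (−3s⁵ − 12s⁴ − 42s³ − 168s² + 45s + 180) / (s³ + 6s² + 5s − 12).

(−3s³ − 3s² − 45s − 45)/(s + 3)

Euclidean algorithm in ℚ[s]:
  −3s⁵ − 12s⁴ − 42s³ − 168s² + 45s + 180 = (−3s² + 6s − 63)(s³ + 6s² + 5s − 12) + (144s² + 432s − 576)
  s³ + 6s² + 5s − 12 = ((1/144)s + 1/48)(144s² + 432s − 576) + (0)
Last nonzero remainder: 144s² + 432s − 576. Dividing through by 144 gives the monic gcd s² + 3s − 4.
Cancel s² + 3s − 4 from numerator and denominator to get the reduced form.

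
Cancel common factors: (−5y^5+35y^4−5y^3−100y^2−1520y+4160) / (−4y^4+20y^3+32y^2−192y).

(5y^3+5y^2−35y−260)/(4y^2+12y)

Apply the Euclidean algorithm:
  −5y^5+35y^4−5y^3−100y^2−1520y+4160 = ((5/4)y−5/2)(−4y^4+20y^3+32y^2−192y) + (5y^3+220y^2−2000y+4160)
  −4y^4+20y^3+32y^2−192y = (−(4/5)y+196/5)(5y^3+220y^2−2000y+4160) + (−10192y^2+81536y−163072)
  5y^3+220y^2−2000y+4160 = (−(5/10192)y−5/196)(−10192y^2+81536y−163072) + (0)
Last nonzero remainder: −10192y^2+81536y−163072. Dividing through by −10192 gives the monic gcd y^2−8y+16.
Cancel y^2−8y+16 from numerator and denominator to get the reduced form.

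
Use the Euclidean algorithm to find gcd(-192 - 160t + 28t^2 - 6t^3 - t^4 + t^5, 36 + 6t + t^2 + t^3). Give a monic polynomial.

12 - 2t + t^2

By polynomial division,
  t^5 - t^4 - 6t^3 + 28t^2 - 160t - 192 = (t^2 - 2t - 10)(t^3 + t^2 + 6t + 36) + (14t^2 - 28t + 168)
  t^3 + t^2 + 6t + 36 = ((1/14)t + 3/14)(14t^2 - 28t + 168) + (0)
Last nonzero remainder: 14t^2 - 28t + 168. Dividing through by 14 gives the monic gcd t^2 - 2t + 12.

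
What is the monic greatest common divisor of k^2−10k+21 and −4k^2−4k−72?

Euclidean algorithm in ℚ[k]:
  k^2−10k+21 = (−1/4)(−4k^2−4k−72) + (−11k+3)
  −4k^2−4k−72 = ((4/11)k+56/121)(−11k+3) + (−8880/121)
  −11k+3 = ((1331/8880)k−121/2960)(−8880/121) + (0)
The last nonzero remainder is the constant −8880/121, so the polynomials are coprime and gcd = 1.

1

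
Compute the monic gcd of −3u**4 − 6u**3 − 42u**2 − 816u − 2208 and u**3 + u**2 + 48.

u + 4

Apply the Euclidean algorithm:
  −3u**4 − 6u**3 − 42u**2 − 816u − 2208 = (−3u − 3)(u**3 + u**2 + 48) + (−39u**2 − 672u − 2064)
  u**3 + u**2 + 48 = (−(1/39)u + 211/507)(−39u**2 − 672u − 2064) + ((38320/169)u + 153280/169)
  −39u**2 − 672u − 2064 = (−(6591/38320)u − 21801/9580)((38320/169)u + 153280/169) + (0)
Last nonzero remainder: (38320/169)u + 153280/169. Dividing through by 38320/169 gives the monic gcd u + 4.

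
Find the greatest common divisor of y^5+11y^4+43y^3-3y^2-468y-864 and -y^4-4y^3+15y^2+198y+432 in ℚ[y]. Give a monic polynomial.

y^3+10y^2+45y+72

Euclidean algorithm in ℚ[y]:
  y^5+11y^4+43y^3-3y^2-468y-864 = (-y-7)(-y^4-4y^3+15y^2+198y+432) + (30y^3+300y^2+1350y+2160)
  -y^4-4y^3+15y^2+198y+432 = (-(1/30)y+1/5)(30y^3+300y^2+1350y+2160) + (0)
Last nonzero remainder: 30y^3+300y^2+1350y+2160. Dividing through by 30 gives the monic gcd y^3+10y^2+45y+72.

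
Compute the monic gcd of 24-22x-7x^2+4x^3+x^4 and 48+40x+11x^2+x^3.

Repeated division with remainder:
  x^4+4x^3-7x^2-22x+24 = (x-7)(x^3+11x^2+40x+48) + (30x^2+210x+360)
  x^3+11x^2+40x+48 = ((1/30)x+2/15)(30x^2+210x+360) + (0)
Last nonzero remainder: 30x^2+210x+360. Dividing through by 30 gives the monic gcd x^2+7x+12.

12+7x+x^2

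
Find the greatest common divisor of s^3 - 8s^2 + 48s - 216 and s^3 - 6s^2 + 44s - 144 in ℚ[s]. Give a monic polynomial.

s^2 - 2s + 36

Euclidean algorithm in ℚ[s]:
  s^3 - 8s^2 + 48s - 216 = (s^3 - 6s^2 + 44s - 144) + (-2s^2 + 4s - 72)
  s^3 - 6s^2 + 44s - 144 = (-(1/2)s + 2)(-2s^2 + 4s - 72) + (0)
Last nonzero remainder: -2s^2 + 4s - 72. Dividing through by -2 gives the monic gcd s^2 - 2s + 36.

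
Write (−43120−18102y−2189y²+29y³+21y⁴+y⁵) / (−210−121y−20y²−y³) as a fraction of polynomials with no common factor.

By polynomial division,
  y⁵+21y⁴+29y³−2189y²−18102y−43120 = (−y²−y+112)(−y³−20y²−121y−210) + (−280y²−4760y−19600)
  −y³−20y²−121y−210 = ((1/280)y+3/280)(−280y²−4760y−19600) + (0)
Last nonzero remainder: −280y²−4760y−19600. Dividing through by −280 gives the monic gcd y²+17y+70.
Cancel y²+17y+70 from numerator and denominator to get the reduced form.

(616+109y−4y²−y³)/(3+y)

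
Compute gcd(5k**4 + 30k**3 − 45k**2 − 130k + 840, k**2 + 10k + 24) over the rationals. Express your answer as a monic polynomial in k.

k**2 + 10k + 24

By polynomial division,
  5k**4 + 30k**3 − 45k**2 − 130k + 840 = (5k**2 − 20k + 35)(k**2 + 10k + 24) + (0)
The last nonzero remainder k**2 + 10k + 24 is already monic.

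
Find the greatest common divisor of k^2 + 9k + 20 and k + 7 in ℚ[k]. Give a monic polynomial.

Euclidean algorithm in ℚ[k]:
  k^2 + 9k + 20 = (k + 2)(k + 7) + (6)
  k + 7 = ((1/6)k + 7/6)(6) + (0)
The last nonzero remainder is the constant 6, so the polynomials are coprime and gcd = 1.

1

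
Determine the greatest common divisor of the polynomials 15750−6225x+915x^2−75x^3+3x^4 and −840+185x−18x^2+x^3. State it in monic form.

105−10x+x^2

Euclidean algorithm in ℚ[x]:
  3x^4−75x^3+915x^2−6225x+15750 = (3x−21)(x^3−18x^2+185x−840) + (−18x^2+180x−1890)
  x^3−18x^2+185x−840 = (−(1/18)x+4/9)(−18x^2+180x−1890) + (0)
Last nonzero remainder: −18x^2+180x−1890. Dividing through by −18 gives the monic gcd x^2−10x+105.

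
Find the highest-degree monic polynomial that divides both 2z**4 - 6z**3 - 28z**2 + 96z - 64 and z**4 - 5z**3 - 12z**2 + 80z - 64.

By polynomial division,
  2z**4 - 6z**3 - 28z**2 + 96z - 64 = (2)(z**4 - 5z**3 - 12z**2 + 80z - 64) + (4z**3 - 4z**2 - 64z + 64)
  z**4 - 5z**3 - 12z**2 + 80z - 64 = ((1/4)z - 1)(4z**3 - 4z**2 - 64z + 64) + (0)
Last nonzero remainder: 4z**3 - 4z**2 - 64z + 64. Dividing through by 4 gives the monic gcd z**3 - z**2 - 16z + 16.

z**3 - z**2 - 16z + 16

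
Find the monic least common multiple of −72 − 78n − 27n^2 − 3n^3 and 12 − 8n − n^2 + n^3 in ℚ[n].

96 + 8n − 44n^2 − 6n^3 + 5n^4 + n^5

Apply the Euclidean algorithm:
  −3n^3 − 27n^2 − 78n − 72 = (−3)(n^3 − n^2 − 8n + 12) + (−30n^2 − 102n − 36)
  n^3 − n^2 − 8n + 12 = (−(1/30)n + 11/75)(−30n^2 − 102n − 36) + ((144/25)n + 432/25)
  −30n^2 − 102n − 36 = (−(125/24)n − 25/12)((144/25)n + 432/25) + (0)
Last nonzero remainder: (144/25)n + 432/25. Dividing through by 144/25 gives the monic gcd n + 3.
Then lcm(f, g) = f·g / gcd(f, g); expanding and making the result monic gives the answer.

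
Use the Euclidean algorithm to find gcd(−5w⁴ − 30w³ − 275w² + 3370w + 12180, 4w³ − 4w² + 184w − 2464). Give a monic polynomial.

Apply the Euclidean algorithm:
  −5w⁴ − 30w³ − 275w² + 3370w + 12180 = (−(5/4)w − 35/4)(4w³ − 4w² + 184w − 2464) + (−80w² + 1900w − 9380)
  4w³ − 4w² + 184w − 2464 = (−(1/20)w − 91/80)(−80w² + 1900w − 9380) + ((7505/4)w − 52535/4)
  −80w² + 1900w − 9380 = (−(64/1501)w + 1072/1501)((7505/4)w − 52535/4) + (0)
Last nonzero remainder: (7505/4)w − 52535/4. Dividing through by 7505/4 gives the monic gcd w − 7.

w − 7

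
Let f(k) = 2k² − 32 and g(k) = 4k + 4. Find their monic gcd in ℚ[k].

Apply the Euclidean algorithm:
  2k² − 32 = ((1/2)k − 1/2)(4k + 4) + (−30)
  4k + 4 = (−(2/15)k − 2/15)(−30) + (0)
The last nonzero remainder is the constant −30, so the polynomials are coprime and gcd = 1.

1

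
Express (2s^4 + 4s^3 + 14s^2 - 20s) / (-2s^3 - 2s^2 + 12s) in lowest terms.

(-s^3 - 2s^2 - 7s + 10)/(s^2 + s - 6)

Euclidean algorithm in ℚ[s]:
  2s^4 + 4s^3 + 14s^2 - 20s = (-s - 1)(-2s^3 - 2s^2 + 12s) + (24s^2 - 8s)
  -2s^3 - 2s^2 + 12s = (-(1/12)s - 1/9)(24s^2 - 8s) + ((100/9)s)
  24s^2 - 8s = ((54/25)s - 18/25)((100/9)s) + (0)
Last nonzero remainder: (100/9)s. Dividing through by 100/9 gives the monic gcd s.
Cancel s from numerator and denominator to get the reduced form.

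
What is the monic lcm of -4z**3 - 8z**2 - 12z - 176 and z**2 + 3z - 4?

z**4 + z**3 + z**2 + 41z - 44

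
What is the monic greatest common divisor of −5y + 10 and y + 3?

1

By polynomial division,
  −5y + 10 = (−5)(y + 3) + (25)
  y + 3 = ((1/25)y + 3/25)(25) + (0)
The last nonzero remainder is the constant 25, so the polynomials are coprime and gcd = 1.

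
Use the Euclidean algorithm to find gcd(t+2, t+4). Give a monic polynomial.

Apply the Euclidean algorithm:
  t+2 = (t+4) + (−2)
  t+4 = (−(1/2)t−2)(−2) + (0)
The last nonzero remainder is the constant −2, so the polynomials are coprime and gcd = 1.

1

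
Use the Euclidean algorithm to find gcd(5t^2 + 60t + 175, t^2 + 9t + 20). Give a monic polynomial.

By polynomial division,
  5t^2 + 60t + 175 = (5)(t^2 + 9t + 20) + (15t + 75)
  t^2 + 9t + 20 = ((1/15)t + 4/15)(15t + 75) + (0)
Last nonzero remainder: 15t + 75. Dividing through by 15 gives the monic gcd t + 5.

t + 5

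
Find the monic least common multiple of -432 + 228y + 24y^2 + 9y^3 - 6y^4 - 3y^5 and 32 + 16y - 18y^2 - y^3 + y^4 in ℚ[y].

-576 - 128y + 404y^2 - 40y^3 - 7y^4 - 13y^5 - y^6 + y^7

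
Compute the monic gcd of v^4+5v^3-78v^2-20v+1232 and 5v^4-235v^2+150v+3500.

v^2-10v+28

Repeated division with remainder:
  v^4+5v^3-78v^2-20v+1232 = (1/5)(5v^4-235v^2+150v+3500) + (5v^3-31v^2-50v+532)
  5v^4-235v^2+150v+3500 = (v+31/5)(5v^3-31v^2-50v+532) + ((36/5)v^2-72v+1008/5)
  5v^3-31v^2-50v+532 = ((25/36)v+95/36)((36/5)v^2-72v+1008/5) + (0)
Last nonzero remainder: (36/5)v^2-72v+1008/5. Dividing through by 36/5 gives the monic gcd v^2-10v+28.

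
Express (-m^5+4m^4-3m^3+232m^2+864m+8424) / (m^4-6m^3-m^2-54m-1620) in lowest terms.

Euclidean algorithm in ℚ[m]:
  -m^5+4m^4-3m^3+232m^2+864m+8424 = (-m-2)(m^4-6m^3-m^2-54m-1620) + (-16m^3+176m^2-864m+5184)
  m^4-6m^3-m^2-54m-1620 = (-(1/16)m-5/16)(-16m^3+176m^2-864m+5184) + (0)
Last nonzero remainder: -16m^3+176m^2-864m+5184. Dividing through by -16 gives the monic gcd m^3-11m^2+54m-324.
Cancel m^3-11m^2+54m-324 from numerator and denominator to get the reduced form.

(-m^2-7m-26)/(m+5)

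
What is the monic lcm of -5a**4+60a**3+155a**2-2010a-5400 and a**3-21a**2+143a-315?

a**6-24a**5+148a**4+354a**3-4829a**2+1110a+37800

Euclidean algorithm in ℚ[a]:
  -5a**4+60a**3+155a**2-2010a-5400 = (-5a-45)(a**3-21a**2+143a-315) + (-75a**2+2850a-19575)
  a**3-21a**2+143a-315 = (-(1/75)a-17/75)(-75a**2+2850a-19575) + (528a-4752)
  -75a**2+2850a-19575 = (-(25/176)a+725/176)(528a-4752) + (0)
Last nonzero remainder: 528a-4752. Dividing through by 528 gives the monic gcd a-9.
Then lcm(f, g) = f·g / gcd(f, g); expanding and making the result monic gives the answer.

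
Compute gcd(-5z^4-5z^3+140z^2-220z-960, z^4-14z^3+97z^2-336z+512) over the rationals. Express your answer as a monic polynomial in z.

Repeated division with remainder:
  -5z^4-5z^3+140z^2-220z-960 = (-5)(z^4-14z^3+97z^2-336z+512) + (-75z^3+625z^2-1900z+1600)
  z^4-14z^3+97z^2-336z+512 = (-(1/75)z+17/225)(-75z^3+625z^2-1900z+1600) + ((220/9)z^2-(1540/9)z+3520/9)
  -75z^3+625z^2-1900z+1600 = (-(135/44)z+45/11)((220/9)z^2-(1540/9)z+3520/9) + (0)
Last nonzero remainder: (220/9)z^2-(1540/9)z+3520/9. Dividing through by 220/9 gives the monic gcd z^2-7z+16.

z^2-7z+16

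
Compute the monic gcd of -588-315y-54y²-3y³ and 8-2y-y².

4+y

By polynomial division,
  -3y³-54y²-315y-588 = (3y+48)(-y²-2y+8) + (-243y-972)
  -y²-2y+8 = ((1/243)y-2/243)(-243y-972) + (0)
Last nonzero remainder: -243y-972. Dividing through by -243 gives the monic gcd y+4.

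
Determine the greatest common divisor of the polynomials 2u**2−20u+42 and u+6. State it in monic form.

1

By polynomial division,
  2u**2−20u+42 = (2u−32)(u+6) + (234)
  u+6 = ((1/234)u+1/39)(234) + (0)
The last nonzero remainder is the constant 234, so the polynomials are coprime and gcd = 1.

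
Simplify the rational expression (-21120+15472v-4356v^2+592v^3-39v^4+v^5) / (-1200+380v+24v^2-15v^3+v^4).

Repeated division with remainder:
  v^5-39v^4+592v^3-4356v^2+15472v-21120 = (v-24)(v^4-15v^3+24v^2+380v-1200) + (208v^3-4160v^2+25792v-49920)
  v^4-15v^3+24v^2+380v-1200 = ((1/208)v+5/208)(208v^3-4160v^2+25792v-49920) + (0)
Last nonzero remainder: 208v^3-4160v^2+25792v-49920. Dividing through by 208 gives the monic gcd v^3-20v^2+124v-240.
Cancel v^3-20v^2+124v-240 from numerator and denominator to get the reduced form.

(88-19v+v^2)/(5+v)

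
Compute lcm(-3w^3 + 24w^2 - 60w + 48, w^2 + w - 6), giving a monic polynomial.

By polynomial division,
  -3w^3 + 24w^2 - 60w + 48 = (-3w + 27)(w^2 + w - 6) + (-105w + 210)
  w^2 + w - 6 = (-(1/105)w - 1/35)(-105w + 210) + (0)
Last nonzero remainder: -105w + 210. Dividing through by -105 gives the monic gcd w - 2.
Then lcm(f, g) = f·g / gcd(f, g); expanding and making the result monic gives the answer.

w^4 - 5w^3 - 4w^2 + 44w - 48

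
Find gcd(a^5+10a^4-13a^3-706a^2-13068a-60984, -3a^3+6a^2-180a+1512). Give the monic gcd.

Euclidean algorithm in ℚ[a]:
  a^5+10a^4-13a^3-706a^2-13068a-60984 = (-(1/3)a^2-4a+49/3)(-3a^3+6a^2-180a+1512) + (-1020a^2-4080a-85680)
  -3a^3+6a^2-180a+1512 = ((1/340)a-3/170)(-1020a^2-4080a-85680) + (0)
Last nonzero remainder: -1020a^2-4080a-85680. Dividing through by -1020 gives the monic gcd a^2+4a+84.

a^2+4a+84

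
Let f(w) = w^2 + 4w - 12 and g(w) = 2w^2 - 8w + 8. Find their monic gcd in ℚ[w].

Euclidean algorithm in ℚ[w]:
  w^2 + 4w - 12 = (1/2)(2w^2 - 8w + 8) + (8w - 16)
  2w^2 - 8w + 8 = ((1/4)w - 1/2)(8w - 16) + (0)
Last nonzero remainder: 8w - 16. Dividing through by 8 gives the monic gcd w - 2.

w - 2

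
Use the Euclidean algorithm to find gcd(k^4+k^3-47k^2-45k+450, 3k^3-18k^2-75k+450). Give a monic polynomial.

k^2-k-30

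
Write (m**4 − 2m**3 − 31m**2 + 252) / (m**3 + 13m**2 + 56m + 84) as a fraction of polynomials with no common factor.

(m**2 − 9m + 18)/(m + 6)

By polynomial division,
  m**4 − 2m**3 − 31m**2 + 252 = (m − 15)(m**3 + 13m**2 + 56m + 84) + (108m**2 + 756m + 1512)
  m**3 + 13m**2 + 56m + 84 = ((1/108)m + 1/18)(108m**2 + 756m + 1512) + (0)
Last nonzero remainder: 108m**2 + 756m + 1512. Dividing through by 108 gives the monic gcd m**2 + 7m + 14.
Cancel m**2 + 7m + 14 from numerator and denominator to get the reduced form.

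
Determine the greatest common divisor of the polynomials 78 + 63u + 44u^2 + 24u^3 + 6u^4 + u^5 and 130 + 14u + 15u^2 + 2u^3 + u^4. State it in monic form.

Apply the Euclidean algorithm:
  u^5 + 6u^4 + 24u^3 + 44u^2 + 63u + 78 = (u + 4)(u^4 + 2u^3 + 15u^2 + 14u + 130) + (u^3 - 30u^2 - 123u - 442)
  u^4 + 2u^3 + 15u^2 + 14u + 130 = (u + 32)(u^3 - 30u^2 - 123u - 442) + (1098u^2 + 4392u + 14274)
  u^3 - 30u^2 - 123u - 442 = ((1/1098)u - 17/549)(1098u^2 + 4392u + 14274) + (0)
Last nonzero remainder: 1098u^2 + 4392u + 14274. Dividing through by 1098 gives the monic gcd u^2 + 4u + 13.

13 + 4u + u^2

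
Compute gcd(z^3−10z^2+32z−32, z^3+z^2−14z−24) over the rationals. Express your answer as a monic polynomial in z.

z−4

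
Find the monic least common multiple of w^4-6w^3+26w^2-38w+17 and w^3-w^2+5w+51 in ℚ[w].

w^5-3w^4+8w^3+40w^2-97w+51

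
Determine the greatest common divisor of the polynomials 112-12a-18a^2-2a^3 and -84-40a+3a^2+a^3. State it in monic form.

By polynomial division,
  -2a^3-18a^2-12a+112 = (-2)(a^3+3a^2-40a-84) + (-12a^2-92a-56)
  a^3+3a^2-40a-84 = (-(1/12)a+7/18)(-12a^2-92a-56) + (-(80/9)a-560/9)
  -12a^2-92a-56 = ((27/20)a+9/10)(-(80/9)a-560/9) + (0)
Last nonzero remainder: -(80/9)a-560/9. Dividing through by -80/9 gives the monic gcd a+7.

7+a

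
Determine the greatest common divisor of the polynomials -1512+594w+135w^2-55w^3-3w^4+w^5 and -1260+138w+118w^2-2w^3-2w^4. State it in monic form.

Repeated division with remainder:
  w^5-3w^4-55w^3+135w^2+594w-1512 = (-(1/2)w+2)(-2w^4-2w^3+118w^2+138w-1260) + (8w^3-32w^2-312w+1008)
  -2w^4-2w^3+118w^2+138w-1260 = (-(1/4)w-5/4)(8w^3-32w^2-312w+1008) + (0)
Last nonzero remainder: 8w^3-32w^2-312w+1008. Dividing through by 8 gives the monic gcd w^3-4w^2-39w+126.

126-39w-4w^2+w^3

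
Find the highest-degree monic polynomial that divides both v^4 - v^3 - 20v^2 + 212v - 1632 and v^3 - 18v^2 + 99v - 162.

v - 6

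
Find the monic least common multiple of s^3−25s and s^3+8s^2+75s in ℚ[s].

s^5+8s^4+50s^3−200s^2−1875s

By polynomial division,
  s^3−25s = (s^3+8s^2+75s) + (−8s^2−100s)
  s^3+8s^2+75s = (−(1/8)s+9/16)(−8s^2−100s) + ((525/4)s)
  −8s^2−100s = (−(32/525)s−16/21)((525/4)s) + (0)
Last nonzero remainder: (525/4)s. Dividing through by 525/4 gives the monic gcd s.
Then lcm(f, g) = f·g / gcd(f, g); expanding and making the result monic gives the answer.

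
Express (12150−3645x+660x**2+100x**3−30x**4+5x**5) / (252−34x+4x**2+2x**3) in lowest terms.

(675−15x−5x**2+5x**3)/(14+2x)

By polynomial division,
  5x**5−30x**4+100x**3+660x**2−3645x+12150 = ((5/2)x**2−20x+265/2)(2x**3+4x**2−34x+252) + (−1180x**2+5900x−21240)
  2x**3+4x**2−34x+252 = (−(1/590)x−7/590)(−1180x**2+5900x−21240) + (0)
Last nonzero remainder: −1180x**2+5900x−21240. Dividing through by −1180 gives the monic gcd x**2−5x+18.
Cancel x**2−5x+18 from numerator and denominator to get the reduced form.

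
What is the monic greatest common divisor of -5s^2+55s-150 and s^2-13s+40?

Euclidean algorithm in ℚ[s]:
  -5s^2+55s-150 = (-5)(s^2-13s+40) + (-10s+50)
  s^2-13s+40 = (-(1/10)s+4/5)(-10s+50) + (0)
Last nonzero remainder: -10s+50. Dividing through by -10 gives the monic gcd s-5.

s-5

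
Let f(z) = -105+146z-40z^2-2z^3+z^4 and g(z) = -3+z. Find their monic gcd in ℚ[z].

-3+z

Euclidean algorithm in ℚ[z]:
  z^4-2z^3-40z^2+146z-105 = (z^3+z^2-37z+35)(z-3) + (0)
The last nonzero remainder z-3 is already monic.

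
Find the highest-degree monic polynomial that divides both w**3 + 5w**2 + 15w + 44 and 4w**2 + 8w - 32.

Euclidean algorithm in ℚ[w]:
  w**3 + 5w**2 + 15w + 44 = ((1/4)w + 3/4)(4w**2 + 8w - 32) + (17w + 68)
  4w**2 + 8w - 32 = ((4/17)w - 8/17)(17w + 68) + (0)
Last nonzero remainder: 17w + 68. Dividing through by 17 gives the monic gcd w + 4.

w + 4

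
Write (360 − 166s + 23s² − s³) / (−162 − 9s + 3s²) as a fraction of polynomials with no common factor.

Euclidean algorithm in ℚ[s]:
  −s³ + 23s² − 166s + 360 = (−(1/3)s + 20/3)(3s² − 9s − 162) + (−160s + 1440)
  3s² − 9s − 162 = (−(3/160)s − 9/80)(−160s + 1440) + (0)
Last nonzero remainder: −160s + 1440. Dividing through by −160 gives the monic gcd s − 9.
Cancel s − 9 from numerator and denominator to get the reduced form.

(−40 + 14s − s²)/(18 + 3s)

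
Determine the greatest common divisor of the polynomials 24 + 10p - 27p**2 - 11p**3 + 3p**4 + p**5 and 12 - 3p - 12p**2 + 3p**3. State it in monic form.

Repeated division with remainder:
  p**5 + 3p**4 - 11p**3 - 27p**2 + 10p + 24 = ((1/3)p**2 + (7/3)p + 6)(3p**3 - 12p**2 - 3p + 12) + (48p**2 - 48)
  3p**3 - 12p**2 - 3p + 12 = ((1/16)p - 1/4)(48p**2 - 48) + (0)
Last nonzero remainder: 48p**2 - 48. Dividing through by 48 gives the monic gcd p**2 - 1.

-1 + p**2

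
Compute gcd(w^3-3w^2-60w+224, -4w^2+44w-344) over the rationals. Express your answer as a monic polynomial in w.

1

By polynomial division,
  w^3-3w^2-60w+224 = (-(1/4)w-2)(-4w^2+44w-344) + (-58w-464)
  -4w^2+44w-344 = ((2/29)w-38/29)(-58w-464) + (-952)
  -58w-464 = ((29/476)w+58/119)(-952) + (0)
The last nonzero remainder is the constant -952, so the polynomials are coprime and gcd = 1.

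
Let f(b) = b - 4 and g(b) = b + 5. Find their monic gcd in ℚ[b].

1

Apply the Euclidean algorithm:
  b - 4 = (b + 5) + (-9)
  b + 5 = (-(1/9)b - 5/9)(-9) + (0)
The last nonzero remainder is the constant -9, so the polynomials are coprime and gcd = 1.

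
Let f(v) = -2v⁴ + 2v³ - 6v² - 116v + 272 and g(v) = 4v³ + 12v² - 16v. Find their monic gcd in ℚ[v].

v + 4

Repeated division with remainder:
  -2v⁴ + 2v³ - 6v² - 116v + 272 = (-(1/2)v + 2)(4v³ + 12v² - 16v) + (-38v² - 84v + 272)
  4v³ + 12v² - 16v = (-(2/19)v - 30/361)(-38v² - 84v + 272) + ((2040/361)v + 8160/361)
  -38v² - 84v + 272 = (-(6859/1020)v + 361/30)((2040/361)v + 8160/361) + (0)
Last nonzero remainder: (2040/361)v + 8160/361. Dividing through by 2040/361 gives the monic gcd v + 4.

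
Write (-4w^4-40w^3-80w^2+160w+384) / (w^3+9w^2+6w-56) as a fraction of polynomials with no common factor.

(-4w^2-32w-48)/(w+7)

Euclidean algorithm in ℚ[w]:
  -4w^4-40w^3-80w^2+160w+384 = (-4w-4)(w^3+9w^2+6w-56) + (-20w^2-40w+160)
  w^3+9w^2+6w-56 = (-(1/20)w-7/20)(-20w^2-40w+160) + (0)
Last nonzero remainder: -20w^2-40w+160. Dividing through by -20 gives the monic gcd w^2+2w-8.
Cancel w^2+2w-8 from numerator and denominator to get the reduced form.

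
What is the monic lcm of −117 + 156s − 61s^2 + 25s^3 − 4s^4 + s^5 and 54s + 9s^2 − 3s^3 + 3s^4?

−234s + 195s^2 + 34s^3 − 11s^4 + 17s^5 − 2s^6 + s^7

Repeated division with remainder:
  s^5 − 4s^4 + 25s^3 − 61s^2 + 156s − 117 = ((1/3)s − 1)(3s^4 − 3s^3 + 9s^2 + 54s) + (19s^3 − 70s^2 + 210s − 117)
  3s^4 − 3s^3 + 9s^2 + 54s = ((3/19)s + 153/361)(19s^3 − 70s^2 + 210s − 117) + ((1989/361)s^2 − (5967/361)s + 17901/361)
  19s^3 − 70s^2 + 210s − 117 = ((6859/1989)s − 361/153)((1989/361)s^2 − (5967/361)s + 17901/361) + (0)
Last nonzero remainder: (1989/361)s^2 − (5967/361)s + 17901/361. Dividing through by 1989/361 gives the monic gcd s^2 − 3s + 9.
Then lcm(f, g) = f·g / gcd(f, g); expanding and making the result monic gives the answer.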